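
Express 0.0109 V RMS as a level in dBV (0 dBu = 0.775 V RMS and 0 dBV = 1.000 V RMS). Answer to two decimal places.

dBV = 20·log₁₀(V / 1.000 V).
20·log₁₀(0.0109/1.000) = -39.25 dBV.

-39.25 dBV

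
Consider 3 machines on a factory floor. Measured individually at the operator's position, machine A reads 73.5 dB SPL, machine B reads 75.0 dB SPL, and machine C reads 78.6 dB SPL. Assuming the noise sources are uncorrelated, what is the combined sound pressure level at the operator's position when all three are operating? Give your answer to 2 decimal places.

81.02 dB SPL

Incoherent sources sum as intensities:
L_total = 10·log₁₀(10^(73.5/10) + 10^(75.0/10) + 10^(78.6/10)) = 10·log₁₀(126500000) = 81.02 dB SPL.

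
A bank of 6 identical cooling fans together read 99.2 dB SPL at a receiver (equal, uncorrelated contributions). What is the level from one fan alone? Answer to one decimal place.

6 equal incoherent sources add 10·log₁₀(6) = 7.78 dB over one source.
L_one = 99.2 − 7.78 = 91.4 dB SPL.

91.4 dB SPL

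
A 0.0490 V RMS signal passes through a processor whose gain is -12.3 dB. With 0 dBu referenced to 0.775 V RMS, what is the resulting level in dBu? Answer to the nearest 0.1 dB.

Input level: 20·log₁₀(0.0490/0.775) = -23.98 dBu.
Output: -23.98 − 12.3 = -36.3 dBu.

-36.3 dBu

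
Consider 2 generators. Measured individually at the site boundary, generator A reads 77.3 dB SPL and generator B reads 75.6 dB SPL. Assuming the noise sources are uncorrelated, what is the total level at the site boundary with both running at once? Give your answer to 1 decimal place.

Incoherent sources sum as intensities:
L_total = 10·log₁₀(10^(77.3/10) + 10^(75.6/10)) = 10·log₁₀(90010000) = 79.5 dB SPL.

79.5 dB SPL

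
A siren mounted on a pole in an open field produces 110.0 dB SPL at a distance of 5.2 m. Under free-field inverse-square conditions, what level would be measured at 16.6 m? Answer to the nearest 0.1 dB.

Inverse-square spreading gives ΔL = −20·log₁₀(d₂/d₁).
ΔL = −20·log₁₀(16.6/5.2) = -10.08 dB, so L₂ = 110.0 + (-10.08) = 99.9 dB SPL.

99.9 dB SPL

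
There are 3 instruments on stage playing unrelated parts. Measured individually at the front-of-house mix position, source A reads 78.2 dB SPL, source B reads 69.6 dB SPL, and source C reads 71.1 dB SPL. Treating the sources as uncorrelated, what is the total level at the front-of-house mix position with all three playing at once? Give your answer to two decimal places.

79.45 dB SPL

Add the sources as powers (linear), then convert back to dB:
L_total = 10·log₁₀(10^(78.2/10) + 10^(69.6/10) + 10^(71.1/10)) = 10·log₁₀(88070000) = 79.45 dB SPL.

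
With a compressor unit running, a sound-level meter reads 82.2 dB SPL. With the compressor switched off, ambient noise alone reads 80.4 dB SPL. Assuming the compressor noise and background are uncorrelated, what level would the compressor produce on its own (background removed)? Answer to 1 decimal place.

77.5 dB SPL

Subtract intensities: L_src = 10·log₁₀(10^(L_total/10) − 10^(L_bg/10)).
L_src = 10·log₁₀(10^(82.2/10) − 10^(80.4/10)) = 10·log₁₀(56310000) = 77.5 dB SPL.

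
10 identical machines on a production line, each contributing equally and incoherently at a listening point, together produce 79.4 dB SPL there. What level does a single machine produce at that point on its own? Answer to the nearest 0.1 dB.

69.4 dB SPL

10 equal incoherent sources add 10·log₁₀(10) = 10.00 dB over one source.
L_one = 79.4 − 10.00 = 69.4 dB SPL.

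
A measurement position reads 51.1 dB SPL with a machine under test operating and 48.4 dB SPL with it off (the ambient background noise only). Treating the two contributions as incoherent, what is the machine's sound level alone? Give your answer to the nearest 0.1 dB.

47.8 dB SPL

Background correction is a power subtraction:
L_src = 10·log₁₀(10^(51.1/10) − 10^(48.4/10)) = 10·log₁₀(59640) = 47.8 dB SPL.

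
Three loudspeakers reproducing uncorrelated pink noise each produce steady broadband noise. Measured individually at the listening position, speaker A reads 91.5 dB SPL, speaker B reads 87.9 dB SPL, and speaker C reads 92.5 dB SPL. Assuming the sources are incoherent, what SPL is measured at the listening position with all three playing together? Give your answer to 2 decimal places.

Incoherent sources sum as intensities:
L_total = 10·log₁₀(10^(91.5/10) + 10^(87.9/10) + 10^(92.5/10)) = 10·log₁₀(3807000000) = 95.81 dB SPL.

95.81 dB SPL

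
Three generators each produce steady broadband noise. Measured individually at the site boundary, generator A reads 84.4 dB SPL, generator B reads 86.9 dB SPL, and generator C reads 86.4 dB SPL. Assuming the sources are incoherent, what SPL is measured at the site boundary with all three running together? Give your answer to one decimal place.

Add the sources as powers (linear), then convert back to dB:
L_total = 10·log₁₀(10^(84.4/10) + 10^(86.9/10) + 10^(86.4/10)) = 10·log₁₀(1202000000) = 90.8 dB SPL.

90.8 dB SPL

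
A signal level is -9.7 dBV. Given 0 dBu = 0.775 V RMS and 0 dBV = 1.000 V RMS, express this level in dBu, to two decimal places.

The offset between the scales is 20·log₁₀(0.775/1.000) = −2.214 dB.
So dBu = -9.7 + 2.214 = -7.49 dBu.

-7.49 dBu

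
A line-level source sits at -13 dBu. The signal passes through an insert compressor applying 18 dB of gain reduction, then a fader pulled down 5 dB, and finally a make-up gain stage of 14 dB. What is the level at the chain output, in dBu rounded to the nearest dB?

-22 dBu

In dB, series stages simply add:
-13 − 18 − 5 + 14 = -22 dBu.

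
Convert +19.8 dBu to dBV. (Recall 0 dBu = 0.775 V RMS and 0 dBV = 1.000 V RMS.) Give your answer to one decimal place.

The offset between the scales is 20·log₁₀(0.775/1.000) = −2.214 dB.
So dBV = +19.8 − 2.214 = +17.6 dBV.

+17.6 dBV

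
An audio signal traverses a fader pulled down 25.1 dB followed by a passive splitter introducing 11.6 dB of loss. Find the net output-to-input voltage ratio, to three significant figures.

Net gain = (−25.1) + (−11.6) = -36.7 dB.
Voltage ratio = 10^(-36.7/20) = 0.0146.

0.0146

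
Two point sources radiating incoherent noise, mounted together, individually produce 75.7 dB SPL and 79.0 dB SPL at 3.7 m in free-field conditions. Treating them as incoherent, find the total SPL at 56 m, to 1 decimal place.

57.1 dB SPL

Combined at 3.7 m: 10·log₁₀(10^(75.7/10)+10^(79.0/10)) = 80.67 dB SPL.
Then apply −20·log₁₀(56/3.7) = -23.60 dB → 57.1 dB SPL.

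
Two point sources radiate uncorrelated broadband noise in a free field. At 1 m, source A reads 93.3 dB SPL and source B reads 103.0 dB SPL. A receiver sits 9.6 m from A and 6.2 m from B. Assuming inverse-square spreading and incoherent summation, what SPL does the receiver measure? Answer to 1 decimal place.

At the listener: L_A = 93.3 − 20·log₁₀(9.6) = 73.65 dB; L_B = 103.0 − 20·log₁₀(6.2) = 87.15 dB.
Combined: 10·log₁₀(10^(73.65/10)+10^(87.15/10)) = 87.3 dB SPL.

87.3 dB SPL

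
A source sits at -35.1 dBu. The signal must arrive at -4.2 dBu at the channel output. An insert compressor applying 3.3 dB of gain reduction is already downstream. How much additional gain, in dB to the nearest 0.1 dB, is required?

34.2 dB

The required make-up gain is the shortfall in the dB sum.
G = -4.2 − (-35.1) + 3.3 = 34.2 dB.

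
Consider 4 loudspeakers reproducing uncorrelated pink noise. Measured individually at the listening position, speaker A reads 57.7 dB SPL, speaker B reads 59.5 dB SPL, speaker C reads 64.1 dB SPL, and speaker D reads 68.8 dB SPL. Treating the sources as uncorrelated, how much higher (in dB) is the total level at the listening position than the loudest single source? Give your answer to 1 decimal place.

1.9 dB

Incoherent sources sum as intensities:
L_total = 10·log₁₀(10^(57.7/10) + 10^(59.5/10) + 10^(64.1/10) + 10^(68.8/10)) = 70.66 dB SPL.
Excess over the loudest (68.8 dB): 70.66 − 68.8 = 1.9 dB.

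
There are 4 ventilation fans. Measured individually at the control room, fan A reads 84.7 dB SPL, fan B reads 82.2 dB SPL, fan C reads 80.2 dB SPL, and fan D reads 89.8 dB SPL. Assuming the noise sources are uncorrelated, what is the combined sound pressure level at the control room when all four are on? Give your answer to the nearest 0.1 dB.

Incoherent sources sum as intensities:
L_total = 10·log₁₀(10^(84.7/10) + 10^(82.2/10) + 10^(80.2/10) + 10^(89.8/10)) = 10·log₁₀(1521000000) = 91.8 dB SPL.

91.8 dB SPL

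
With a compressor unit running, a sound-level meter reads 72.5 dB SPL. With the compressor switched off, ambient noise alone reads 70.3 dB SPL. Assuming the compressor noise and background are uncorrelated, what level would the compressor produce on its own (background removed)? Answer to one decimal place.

Subtract intensities: L_src = 10·log₁₀(10^(L_total/10) − 10^(L_bg/10)).
L_src = 10·log₁₀(10^(72.5/10) − 10^(70.3/10)) = 10·log₁₀(7068000) = 68.5 dB SPL.

68.5 dB SPL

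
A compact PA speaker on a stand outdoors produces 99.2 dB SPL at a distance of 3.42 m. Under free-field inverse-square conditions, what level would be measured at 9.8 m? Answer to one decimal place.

Inverse-square spreading gives ΔL = −20·log₁₀(d₂/d₁).
ΔL = −20·log₁₀(9.8/3.42) = -9.14 dB, so L₂ = 99.2 + (-9.14) = 90.1 dB SPL.

90.1 dB SPL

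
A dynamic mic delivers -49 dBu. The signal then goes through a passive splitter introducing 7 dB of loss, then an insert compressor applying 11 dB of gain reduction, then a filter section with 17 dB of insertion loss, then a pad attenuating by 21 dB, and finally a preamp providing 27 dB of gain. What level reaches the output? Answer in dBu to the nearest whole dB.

-78 dBu

Gain stages sum in dB:
-49 − 7 − 11 − 17 − 21 + 27 = -78 dBu.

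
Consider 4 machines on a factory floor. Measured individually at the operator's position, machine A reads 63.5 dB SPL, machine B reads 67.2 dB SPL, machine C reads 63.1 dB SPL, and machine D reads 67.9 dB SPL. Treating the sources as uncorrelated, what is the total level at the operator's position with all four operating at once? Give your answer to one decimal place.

72.0 dB SPL

Add the sources as powers (linear), then convert back to dB:
L_total = 10·log₁₀(10^(63.5/10) + 10^(67.2/10) + 10^(63.1/10) + 10^(67.9/10)) = 10·log₁₀(15690000) = 72.0 dB SPL.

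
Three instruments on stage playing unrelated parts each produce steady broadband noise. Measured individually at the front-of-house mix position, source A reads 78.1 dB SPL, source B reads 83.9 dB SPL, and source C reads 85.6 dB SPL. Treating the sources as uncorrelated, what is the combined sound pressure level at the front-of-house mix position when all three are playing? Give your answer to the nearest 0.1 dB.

88.3 dB SPL

Incoherent sources sum as intensities:
L_total = 10·log₁₀(10^(78.1/10) + 10^(83.9/10) + 10^(85.6/10)) = 10·log₁₀(673100000) = 88.3 dB SPL.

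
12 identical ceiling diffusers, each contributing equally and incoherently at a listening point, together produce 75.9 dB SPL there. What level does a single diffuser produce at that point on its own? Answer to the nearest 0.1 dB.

65.1 dB SPL

12 equal incoherent sources add 10·log₁₀(12) = 10.79 dB over one source.
L_one = 75.9 − 10.79 = 65.1 dB SPL.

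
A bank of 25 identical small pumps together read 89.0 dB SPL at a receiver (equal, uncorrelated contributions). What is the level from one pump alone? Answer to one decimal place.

75.0 dB SPL

25 equal incoherent sources add 10·log₁₀(25) = 13.98 dB over one source.
L_one = 89.0 − 13.98 = 75.0 dB SPL.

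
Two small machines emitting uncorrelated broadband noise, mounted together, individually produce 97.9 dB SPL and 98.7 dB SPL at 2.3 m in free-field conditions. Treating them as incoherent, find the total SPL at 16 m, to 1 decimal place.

Combined at 2.3 m: 10·log₁₀(10^(97.9/10)+10^(98.7/10)) = 101.33 dB SPL.
Then apply −20·log₁₀(16/2.3) = -16.85 dB → 84.5 dB SPL.

84.5 dB SPL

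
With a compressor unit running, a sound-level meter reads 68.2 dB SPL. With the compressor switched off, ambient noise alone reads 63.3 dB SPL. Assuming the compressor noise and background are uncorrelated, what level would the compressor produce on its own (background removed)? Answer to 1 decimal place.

66.5 dB SPL

Remove the background by subtracting linear intensities:
L_src = 10·log₁₀(10^(68.2/10) − 10^(63.3/10)) = 10·log₁₀(4469000) = 66.5 dB SPL.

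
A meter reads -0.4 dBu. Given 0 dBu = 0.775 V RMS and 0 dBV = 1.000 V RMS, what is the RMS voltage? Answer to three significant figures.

0.740 V

V = 0.775 V × 10^(-0.4/20).
= 0.775 × 0.9550 = 0.740 V.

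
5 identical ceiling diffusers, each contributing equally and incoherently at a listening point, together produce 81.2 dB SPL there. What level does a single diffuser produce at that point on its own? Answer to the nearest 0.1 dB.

5 equal incoherent sources add 10·log₁₀(5) = 6.99 dB over one source.
L_one = 81.2 − 6.99 = 74.2 dB SPL.

74.2 dB SPL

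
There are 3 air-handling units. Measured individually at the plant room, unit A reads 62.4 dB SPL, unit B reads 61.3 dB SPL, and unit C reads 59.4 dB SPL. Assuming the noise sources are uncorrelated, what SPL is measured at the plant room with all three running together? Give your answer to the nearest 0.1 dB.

Add the sources as powers (linear), then convert back to dB:
L_total = 10·log₁₀(10^(62.4/10) + 10^(61.3/10) + 10^(59.4/10)) = 10·log₁₀(3958000) = 66.0 dB SPL.

66.0 dB SPL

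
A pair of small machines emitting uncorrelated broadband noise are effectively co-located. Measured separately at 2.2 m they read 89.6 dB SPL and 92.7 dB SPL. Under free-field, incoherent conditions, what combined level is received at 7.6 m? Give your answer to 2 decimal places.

Combined at 2.2 m: 10·log₁₀(10^(89.6/10)+10^(92.7/10)) = 94.431 dB SPL.
Then apply −20·log₁₀(7.6/2.2) = -10.768 dB → 83.66 dB SPL.

83.66 dB SPL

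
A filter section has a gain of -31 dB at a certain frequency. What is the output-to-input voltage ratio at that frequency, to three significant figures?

Voltage ratio = 10^(dB/20).
10^(-31/20) = 10^(-1.550) = 0.0282.

0.0282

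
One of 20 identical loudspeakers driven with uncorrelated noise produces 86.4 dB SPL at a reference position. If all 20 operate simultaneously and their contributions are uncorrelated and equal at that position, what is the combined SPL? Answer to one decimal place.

20 equal incoherent sources raise the level by 10·log₁₀(20) = 13.01 dB.
L_total = 86.4 + 13.01 = 99.4 dB SPL.

99.4 dB SPL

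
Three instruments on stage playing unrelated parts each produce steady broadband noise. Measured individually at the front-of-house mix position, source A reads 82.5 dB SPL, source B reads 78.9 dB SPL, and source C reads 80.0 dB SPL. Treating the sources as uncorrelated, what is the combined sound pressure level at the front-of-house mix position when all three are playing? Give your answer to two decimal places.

85.51 dB SPL

Uncorrelated sources add in intensity (power), not in dB.
L_total = 10·log₁₀(10^(82.5/10) + 10^(78.9/10) + 10^(80.0/10)) = 10·log₁₀(355500000) = 85.51 dB SPL.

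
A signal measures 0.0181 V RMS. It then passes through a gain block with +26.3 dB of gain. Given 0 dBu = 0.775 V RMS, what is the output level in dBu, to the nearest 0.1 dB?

-6.3 dBu

Input level: 20·log₁₀(0.0181/0.775) = -32.63 dBu.
Output: -32.63 + 26.3 = -6.3 dBu.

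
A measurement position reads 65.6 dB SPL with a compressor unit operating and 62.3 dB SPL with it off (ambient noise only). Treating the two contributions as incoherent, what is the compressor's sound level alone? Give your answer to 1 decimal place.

Subtract intensities: L_src = 10·log₁₀(10^(L_total/10) − 10^(L_bg/10)).
L_src = 10·log₁₀(10^(65.6/10) − 10^(62.3/10)) = 10·log₁₀(1933000) = 62.9 dB SPL.

62.9 dB SPL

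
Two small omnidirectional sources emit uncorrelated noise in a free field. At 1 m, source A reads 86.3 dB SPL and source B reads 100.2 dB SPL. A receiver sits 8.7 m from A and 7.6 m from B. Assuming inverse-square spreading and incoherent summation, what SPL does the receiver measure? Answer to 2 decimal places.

At the listener: L_A = 86.3 − 20·log₁₀(8.7) = 67.510 dB; L_B = 100.2 − 20·log₁₀(7.6) = 82.584 dB.
Combined: 10·log₁₀(10^(67.510/10)+10^(82.584/10)) = 82.72 dB SPL.

82.72 dB SPL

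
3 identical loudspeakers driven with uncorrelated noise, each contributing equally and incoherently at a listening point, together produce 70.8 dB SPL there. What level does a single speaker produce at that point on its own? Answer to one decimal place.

3 equal incoherent sources add 10·log₁₀(3) = 4.77 dB over one source.
L_one = 70.8 − 4.77 = 66.0 dB SPL.

66.0 dB SPL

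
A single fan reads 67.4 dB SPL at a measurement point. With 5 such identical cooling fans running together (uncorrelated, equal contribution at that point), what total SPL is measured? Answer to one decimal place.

74.4 dB SPL

5 equal incoherent sources raise the level by 10·log₁₀(5) = 6.99 dB.
L_total = 67.4 + 6.99 = 74.4 dB SPL.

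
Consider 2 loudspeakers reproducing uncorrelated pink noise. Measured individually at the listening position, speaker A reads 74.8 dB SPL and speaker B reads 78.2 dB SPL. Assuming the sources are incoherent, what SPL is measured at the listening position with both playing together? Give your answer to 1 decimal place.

Uncorrelated sources add in intensity (power), not in dB.
L_total = 10·log₁₀(10^(74.8/10) + 10^(78.2/10)) = 10·log₁₀(96270000) = 79.8 dB SPL.

79.8 dB SPL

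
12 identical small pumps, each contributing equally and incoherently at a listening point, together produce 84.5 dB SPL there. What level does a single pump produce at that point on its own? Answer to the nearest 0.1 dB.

12 equal incoherent sources add 10·log₁₀(12) = 10.79 dB over one source.
L_one = 84.5 − 10.79 = 73.7 dB SPL.

73.7 dB SPL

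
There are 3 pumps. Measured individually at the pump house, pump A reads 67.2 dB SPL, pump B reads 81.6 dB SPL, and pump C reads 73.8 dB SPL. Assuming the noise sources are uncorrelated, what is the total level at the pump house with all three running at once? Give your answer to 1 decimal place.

Incoherent sources sum as intensities:
L_total = 10·log₁₀(10^(67.2/10) + 10^(81.6/10) + 10^(73.8/10)) = 10·log₁₀(173800000) = 82.4 dB SPL.

82.4 dB SPL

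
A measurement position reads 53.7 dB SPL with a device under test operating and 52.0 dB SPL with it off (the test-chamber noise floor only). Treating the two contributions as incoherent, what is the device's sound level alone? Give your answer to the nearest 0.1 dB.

48.8 dB SPL

Background correction is a power subtraction:
L_src = 10·log₁₀(10^(53.7/10) − 10^(52.0/10)) = 10·log₁₀(75930) = 48.8 dB SPL.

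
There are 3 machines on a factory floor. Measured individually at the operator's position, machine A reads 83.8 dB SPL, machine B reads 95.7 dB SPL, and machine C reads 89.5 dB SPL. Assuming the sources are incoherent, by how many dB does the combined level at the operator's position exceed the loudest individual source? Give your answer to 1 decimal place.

1.2 dB

Incoherent sources sum as intensities:
L_total = 10·log₁₀(10^(83.8/10) + 10^(95.7/10) + 10^(89.5/10)) = 96.85 dB SPL.
Excess over the loudest (95.7 dB): 96.85 − 95.7 = 1.2 dB.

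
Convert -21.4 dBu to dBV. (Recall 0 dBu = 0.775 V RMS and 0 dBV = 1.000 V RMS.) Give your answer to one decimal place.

-23.6 dBV

The offset between the scales is 20·log₁₀(0.775/1.000) = −2.214 dB.
So dBV = -21.4 − 2.214 = -23.6 dBV.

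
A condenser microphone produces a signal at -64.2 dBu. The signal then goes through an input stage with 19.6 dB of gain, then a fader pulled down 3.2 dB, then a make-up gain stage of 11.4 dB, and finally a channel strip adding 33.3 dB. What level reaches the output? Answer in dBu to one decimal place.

-3.1 dBu

In dB, series stages simply add:
-64.2 + 19.6 − 3.2 + 11.4 + 33.3 = -3.1 dBu.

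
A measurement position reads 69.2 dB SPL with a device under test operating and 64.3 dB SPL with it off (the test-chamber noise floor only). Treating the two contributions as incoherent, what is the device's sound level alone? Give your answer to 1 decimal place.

Background correction is a power subtraction:
L_src = 10·log₁₀(10^(69.2/10) − 10^(64.3/10)) = 10·log₁₀(5626000) = 67.5 dB SPL.

67.5 dB SPL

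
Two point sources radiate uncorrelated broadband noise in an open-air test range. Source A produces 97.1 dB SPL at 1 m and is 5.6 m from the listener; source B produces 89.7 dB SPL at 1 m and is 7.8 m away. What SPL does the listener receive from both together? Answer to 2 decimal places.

82.53 dB SPL

At the listener: L_A = 97.1 − 20·log₁₀(5.6) = 82.136 dB; L_B = 89.7 − 20·log₁₀(7.8) = 71.858 dB.
Combined: 10·log₁₀(10^(82.136/10)+10^(71.858/10)) = 82.53 dB SPL.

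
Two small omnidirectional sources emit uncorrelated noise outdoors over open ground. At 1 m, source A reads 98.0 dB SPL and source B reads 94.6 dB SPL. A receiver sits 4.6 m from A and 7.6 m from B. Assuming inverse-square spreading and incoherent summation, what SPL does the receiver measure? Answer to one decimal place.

At the listener: L_A = 98.0 − 20·log₁₀(4.6) = 84.74 dB; L_B = 94.6 − 20·log₁₀(7.6) = 76.98 dB.
Combined: 10·log₁₀(10^(84.74/10)+10^(76.98/10)) = 85.4 dB SPL.

85.4 dB SPL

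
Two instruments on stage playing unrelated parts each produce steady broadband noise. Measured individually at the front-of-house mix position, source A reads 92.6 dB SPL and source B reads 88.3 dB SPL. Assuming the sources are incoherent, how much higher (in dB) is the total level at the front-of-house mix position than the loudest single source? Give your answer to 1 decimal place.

Uncorrelated sources add in intensity (power), not in dB.
L_total = 10·log₁₀(10^(92.6/10) + 10^(88.3/10)) = 93.97 dB SPL.
Excess over the loudest (92.6 dB): 93.97 − 92.6 = 1.4 dB.

1.4 dB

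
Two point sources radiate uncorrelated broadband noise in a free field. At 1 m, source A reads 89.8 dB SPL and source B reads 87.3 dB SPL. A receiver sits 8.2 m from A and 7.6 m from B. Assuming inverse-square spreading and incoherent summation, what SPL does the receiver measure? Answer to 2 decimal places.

73.71 dB SPL

At the listener: L_A = 89.8 − 20·log₁₀(8.2) = 71.524 dB; L_B = 87.3 − 20·log₁₀(7.6) = 69.684 dB.
Combined: 10·log₁₀(10^(71.524/10)+10^(69.684/10)) = 73.71 dB SPL.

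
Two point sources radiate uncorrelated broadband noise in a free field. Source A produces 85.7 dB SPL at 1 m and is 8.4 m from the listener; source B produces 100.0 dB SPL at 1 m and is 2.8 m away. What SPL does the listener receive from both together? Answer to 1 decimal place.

91.1 dB SPL

At the listener: L_A = 85.7 − 20·log₁₀(8.4) = 67.21 dB; L_B = 100.0 − 20·log₁₀(2.8) = 91.06 dB.
Combined: 10·log₁₀(10^(67.21/10)+10^(91.06/10)) = 91.1 dB SPL.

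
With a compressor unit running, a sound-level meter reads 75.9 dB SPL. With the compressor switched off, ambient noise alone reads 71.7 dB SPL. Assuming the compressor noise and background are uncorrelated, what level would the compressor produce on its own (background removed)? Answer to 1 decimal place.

73.8 dB SPL

Subtract intensities: L_src = 10·log₁₀(10^(L_total/10) − 10^(L_bg/10)).
L_src = 10·log₁₀(10^(75.9/10) − 10^(71.7/10)) = 10·log₁₀(24110000) = 73.8 dB SPL.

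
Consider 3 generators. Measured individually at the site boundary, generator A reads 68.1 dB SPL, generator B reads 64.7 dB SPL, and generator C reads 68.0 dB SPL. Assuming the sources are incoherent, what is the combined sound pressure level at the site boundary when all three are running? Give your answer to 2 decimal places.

Uncorrelated sources add in intensity (power), not in dB.
L_total = 10·log₁₀(10^(68.1/10) + 10^(64.7/10) + 10^(68.0/10)) = 10·log₁₀(15720000) = 71.96 dB SPL.

71.96 dB SPL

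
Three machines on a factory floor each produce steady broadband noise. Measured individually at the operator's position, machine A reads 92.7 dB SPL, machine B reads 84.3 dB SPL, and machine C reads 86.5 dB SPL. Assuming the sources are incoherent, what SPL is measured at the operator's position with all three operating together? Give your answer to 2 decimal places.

Add the sources as powers (linear), then convert back to dB:
L_total = 10·log₁₀(10^(92.7/10) + 10^(84.3/10) + 10^(86.5/10)) = 10·log₁₀(2578000000) = 94.11 dB SPL.

94.11 dB SPL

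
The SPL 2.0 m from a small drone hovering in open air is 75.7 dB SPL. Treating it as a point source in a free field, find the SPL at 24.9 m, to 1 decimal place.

53.8 dB SPL

For a point source in a free field, ΔL = −20·log₁₀(d₂/d₁).
ΔL = −20·log₁₀(24.9/2.0) = -21.90 dB, so L₂ = 75.7 + (-21.90) = 53.8 dB SPL.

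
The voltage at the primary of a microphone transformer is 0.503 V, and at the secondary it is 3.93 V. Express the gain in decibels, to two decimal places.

Voltage is an amplitude quantity, so gain = 20·log₁₀(V_out/V_in).
20·log₁₀(3.93/0.503) = 20·log₁₀(7.813) = 17.86 dB.

17.86 dB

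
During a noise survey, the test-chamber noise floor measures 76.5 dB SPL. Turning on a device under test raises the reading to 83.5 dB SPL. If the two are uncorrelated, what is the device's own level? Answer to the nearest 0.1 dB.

82.5 dB SPL

Background correction is a power subtraction:
L_src = 10·log₁₀(10^(83.5/10) − 10^(76.5/10)) = 10·log₁₀(179200000) = 82.5 dB SPL.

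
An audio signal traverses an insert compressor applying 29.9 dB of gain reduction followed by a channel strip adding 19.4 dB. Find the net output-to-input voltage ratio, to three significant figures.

Net gain = (−29.9) + 19.4 = -10.5 dB.
Voltage ratio = 10^(-10.5/20) = 0.299.

0.299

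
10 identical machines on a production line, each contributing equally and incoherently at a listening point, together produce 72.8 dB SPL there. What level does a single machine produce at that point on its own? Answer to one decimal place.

62.8 dB SPL

10 equal incoherent sources add 10·log₁₀(10) = 10.00 dB over one source.
L_one = 72.8 − 10.00 = 62.8 dB SPL.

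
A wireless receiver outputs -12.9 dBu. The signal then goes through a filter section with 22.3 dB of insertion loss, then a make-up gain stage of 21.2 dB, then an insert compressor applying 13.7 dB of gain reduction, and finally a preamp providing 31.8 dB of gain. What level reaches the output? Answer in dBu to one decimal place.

Cascaded gains and losses add directly in dB.
-12.9 − 22.3 + 21.2 − 13.7 + 31.8 = +4.1 dBu.

+4.1 dBu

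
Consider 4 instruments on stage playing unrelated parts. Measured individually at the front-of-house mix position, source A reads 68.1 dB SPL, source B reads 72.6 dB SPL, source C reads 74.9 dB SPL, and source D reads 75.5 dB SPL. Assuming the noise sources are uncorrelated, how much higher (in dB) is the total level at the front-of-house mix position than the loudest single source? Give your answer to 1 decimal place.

Uncorrelated sources add in intensity (power), not in dB.
L_total = 10·log₁₀(10^(68.1/10) + 10^(72.6/10) + 10^(74.9/10) + 10^(75.5/10)) = 79.59 dB SPL.
Excess over the loudest (75.5 dB): 79.59 − 75.5 = 4.1 dB.

4.1 dB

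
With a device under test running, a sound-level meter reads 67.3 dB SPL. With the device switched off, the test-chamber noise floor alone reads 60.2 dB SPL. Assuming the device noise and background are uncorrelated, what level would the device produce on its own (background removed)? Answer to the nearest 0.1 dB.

Background correction is a power subtraction:
L_src = 10·log₁₀(10^(67.3/10) − 10^(60.2/10)) = 10·log₁₀(4323000) = 66.4 dB SPL.

66.4 dB SPL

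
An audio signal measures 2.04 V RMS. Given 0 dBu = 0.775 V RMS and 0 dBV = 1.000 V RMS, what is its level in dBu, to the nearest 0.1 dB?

dBu = 20·log₁₀(V / 0.775 V).
20·log₁₀(2.04/0.775) = +8.4 dBu.

+8.4 dBu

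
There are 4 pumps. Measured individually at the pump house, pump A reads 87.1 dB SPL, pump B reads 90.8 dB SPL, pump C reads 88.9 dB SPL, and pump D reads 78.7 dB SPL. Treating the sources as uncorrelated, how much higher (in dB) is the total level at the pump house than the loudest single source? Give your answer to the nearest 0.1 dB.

Add the sources as powers (linear), then convert back to dB:
L_total = 10·log₁₀(10^(87.1/10) + 10^(90.8/10) + 10^(88.9/10) + 10^(78.7/10)) = 94.09 dB SPL.
Excess over the loudest (90.8 dB): 94.09 − 90.8 = 3.3 dB.

3.3 dB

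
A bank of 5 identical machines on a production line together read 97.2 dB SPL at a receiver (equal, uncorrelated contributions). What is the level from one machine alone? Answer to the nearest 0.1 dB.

5 equal incoherent sources add 10·log₁₀(5) = 6.99 dB over one source.
L_one = 97.2 − 6.99 = 90.2 dB SPL.

90.2 dB SPL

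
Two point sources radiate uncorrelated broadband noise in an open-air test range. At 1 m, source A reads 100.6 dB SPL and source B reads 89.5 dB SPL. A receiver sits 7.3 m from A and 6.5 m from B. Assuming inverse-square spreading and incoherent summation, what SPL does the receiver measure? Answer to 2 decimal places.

At the listener: L_A = 100.6 − 20·log₁₀(7.3) = 83.334 dB; L_B = 89.5 − 20·log₁₀(6.5) = 73.242 dB.
Combined: 10·log₁₀(10^(83.334/10)+10^(73.242/10)) = 83.74 dB SPL.

83.74 dB SPL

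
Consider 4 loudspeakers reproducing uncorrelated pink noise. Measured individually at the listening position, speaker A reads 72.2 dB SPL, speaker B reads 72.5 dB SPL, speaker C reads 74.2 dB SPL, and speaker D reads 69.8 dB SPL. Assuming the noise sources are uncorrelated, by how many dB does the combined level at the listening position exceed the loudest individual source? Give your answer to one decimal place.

4.3 dB

Incoherent sources sum as intensities:
L_total = 10·log₁₀(10^(72.2/10) + 10^(72.5/10) + 10^(74.2/10) + 10^(69.8/10)) = 78.47 dB SPL.
Excess over the loudest (74.2 dB): 78.47 − 74.2 = 4.3 dB.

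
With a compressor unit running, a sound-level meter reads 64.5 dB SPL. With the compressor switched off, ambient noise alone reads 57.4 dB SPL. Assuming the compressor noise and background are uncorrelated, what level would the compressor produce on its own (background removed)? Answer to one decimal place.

63.6 dB SPL

Remove the background by subtracting linear intensities:
L_src = 10·log₁₀(10^(64.5/10) − 10^(57.4/10)) = 10·log₁₀(2269000) = 63.6 dB SPL.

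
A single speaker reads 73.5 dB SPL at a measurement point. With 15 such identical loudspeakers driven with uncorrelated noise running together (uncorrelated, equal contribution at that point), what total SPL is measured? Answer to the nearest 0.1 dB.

85.3 dB SPL

15 equal incoherent sources raise the level by 10·log₁₀(15) = 11.76 dB.
L_total = 73.5 + 11.76 = 85.3 dB SPL.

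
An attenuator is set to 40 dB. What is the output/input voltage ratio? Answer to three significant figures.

Voltage ratio = 10^(dB/20).
10^(-40/20) = 10^(-2.000) = 0.0100.

0.0100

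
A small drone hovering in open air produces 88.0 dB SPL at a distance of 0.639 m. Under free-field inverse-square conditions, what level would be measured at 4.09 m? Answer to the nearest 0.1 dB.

71.9 dB SPL

Inverse-square spreading gives ΔL = −20·log₁₀(d₂/d₁).
ΔL = −20·log₁₀(4.09/0.639) = -16.12 dB, so L₂ = 88.0 + (-16.12) = 71.9 dB SPL.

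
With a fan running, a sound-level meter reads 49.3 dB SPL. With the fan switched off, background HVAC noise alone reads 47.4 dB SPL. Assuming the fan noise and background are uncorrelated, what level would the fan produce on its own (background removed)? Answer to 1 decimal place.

44.8 dB SPL

Subtract intensities: L_src = 10·log₁₀(10^(L_total/10) − 10^(L_bg/10)).
L_src = 10·log₁₀(10^(49.3/10) − 10^(47.4/10)) = 10·log₁₀(30160) = 44.8 dB SPL.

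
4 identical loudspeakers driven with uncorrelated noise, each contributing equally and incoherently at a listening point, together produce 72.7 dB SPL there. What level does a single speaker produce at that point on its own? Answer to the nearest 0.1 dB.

66.7 dB SPL

4 equal incoherent sources add 10·log₁₀(4) = 6.02 dB over one source.
L_one = 72.7 − 6.02 = 66.7 dB SPL.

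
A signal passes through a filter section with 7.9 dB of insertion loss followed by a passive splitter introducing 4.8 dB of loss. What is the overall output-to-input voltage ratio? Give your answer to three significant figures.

Net gain = (−7.9) + (−4.8) = -12.7 dB.
Voltage ratio = 10^(-12.7/20) = 0.232.

0.232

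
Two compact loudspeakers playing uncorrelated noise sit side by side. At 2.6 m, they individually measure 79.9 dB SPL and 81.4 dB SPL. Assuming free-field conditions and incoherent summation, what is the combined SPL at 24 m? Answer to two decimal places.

64.42 dB SPL

Combined at 2.6 m: 10·log₁₀(10^(79.9/10)+10^(81.4/10)) = 83.725 dB SPL.
Then apply −20·log₁₀(24/2.6) = -19.305 dB → 64.42 dB SPL.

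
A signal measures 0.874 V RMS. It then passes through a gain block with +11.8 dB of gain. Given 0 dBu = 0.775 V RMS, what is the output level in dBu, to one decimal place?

Input level: 20·log₁₀(0.874/0.775) = 1.04 dBu.
Output: 1.04 + 11.8 = +12.8 dBu.

+12.8 dBu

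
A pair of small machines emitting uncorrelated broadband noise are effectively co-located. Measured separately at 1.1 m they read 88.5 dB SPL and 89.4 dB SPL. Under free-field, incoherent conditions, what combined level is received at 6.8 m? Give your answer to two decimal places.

Combined at 1.1 m: 10·log₁₀(10^(88.5/10)+10^(89.4/10)) = 91.984 dB SPL.
Then apply −20·log₁₀(6.8/1.1) = -15.822 dB → 76.16 dB SPL.

76.16 dB SPL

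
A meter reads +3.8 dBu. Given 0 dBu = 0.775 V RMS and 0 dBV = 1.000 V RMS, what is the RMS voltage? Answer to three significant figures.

V = 0.775 V × 10^(+3.8/20).
= 0.775 × 1.549 = 1.20 V.

1.20 V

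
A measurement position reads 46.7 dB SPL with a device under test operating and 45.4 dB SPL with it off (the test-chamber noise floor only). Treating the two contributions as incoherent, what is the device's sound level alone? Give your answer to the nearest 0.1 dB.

Subtract intensities: L_src = 10·log₁₀(10^(L_total/10) − 10^(L_bg/10)).
L_src = 10·log₁₀(10^(46.7/10) − 10^(45.4/10)) = 10·log₁₀(12100) = 40.8 dB SPL.

40.8 dB SPL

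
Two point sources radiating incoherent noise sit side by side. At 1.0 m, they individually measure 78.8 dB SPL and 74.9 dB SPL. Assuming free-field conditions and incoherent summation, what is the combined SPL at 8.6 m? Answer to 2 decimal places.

Combined at 1.0 m: 10·log₁₀(10^(78.8/10)+10^(74.9/10)) = 80.284 dB SPL.
Then apply −20·log₁₀(8.6/1.0) = -18.690 dB → 61.59 dB SPL.

61.59 dB SPL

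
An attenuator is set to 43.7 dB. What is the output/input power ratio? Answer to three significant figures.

Power ratio = 10^(dB/10).
10^(-43.7/10) = 10^(-4.370) = 0.0000427.

0.0000427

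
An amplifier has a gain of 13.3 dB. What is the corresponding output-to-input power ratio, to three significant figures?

Power ratio = 10^(dB/10).
10^(13.3/10) = 10^(1.330) = 21.4.

21.4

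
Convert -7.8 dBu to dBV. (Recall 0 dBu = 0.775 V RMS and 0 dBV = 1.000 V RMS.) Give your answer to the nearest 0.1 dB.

The offset between the scales is 20·log₁₀(0.775/1.000) = −2.214 dB.
So dBV = -7.8 − 2.214 = -10.0 dBV.

-10.0 dBV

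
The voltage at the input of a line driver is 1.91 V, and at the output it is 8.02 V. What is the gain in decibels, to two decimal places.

Voltage is an amplitude quantity, so gain = 20·log₁₀(V_out/V_in).
20·log₁₀(8.02/1.91) = 20·log₁₀(4.199) = 12.46 dB.

12.46 dB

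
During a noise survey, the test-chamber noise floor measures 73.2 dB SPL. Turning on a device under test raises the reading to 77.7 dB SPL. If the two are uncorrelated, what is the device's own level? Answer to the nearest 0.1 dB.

Remove the background by subtracting linear intensities:
L_src = 10·log₁₀(10^(77.7/10) − 10^(73.2/10)) = 10·log₁₀(37990000) = 75.8 dB SPL.

75.8 dB SPL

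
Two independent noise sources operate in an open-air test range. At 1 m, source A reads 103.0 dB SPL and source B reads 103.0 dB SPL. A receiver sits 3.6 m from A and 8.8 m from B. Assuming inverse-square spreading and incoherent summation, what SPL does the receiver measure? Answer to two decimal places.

At the listener: L_A = 103.0 − 20·log₁₀(3.6) = 91.874 dB; L_B = 103.0 − 20·log₁₀(8.8) = 84.110 dB.
Combined: 10·log₁₀(10^(91.874/10)+10^(84.110/10)) = 92.55 dB SPL.

92.55 dB SPL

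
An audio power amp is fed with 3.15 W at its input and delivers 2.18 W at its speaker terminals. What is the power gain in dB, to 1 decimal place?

Power is a power quantity, so gain = 10·log₁₀(P_out/P_in).
10·log₁₀(2.18/3.15) = 10·log₁₀(0.6921) = -1.6 dB.

-1.6 dB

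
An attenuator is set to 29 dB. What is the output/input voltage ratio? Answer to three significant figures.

Voltage ratio = 10^(dB/20).
10^(-29/20) = 10^(-1.450) = 0.0355.

0.0355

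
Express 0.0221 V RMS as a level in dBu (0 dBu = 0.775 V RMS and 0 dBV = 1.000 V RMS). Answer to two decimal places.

dBu = 20·log₁₀(V / 0.775 V).
20·log₁₀(0.0221/0.775) = -30.90 dBu.

-30.90 dBu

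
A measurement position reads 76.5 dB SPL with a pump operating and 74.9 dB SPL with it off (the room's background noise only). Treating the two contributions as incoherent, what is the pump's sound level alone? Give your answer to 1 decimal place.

Background correction is a power subtraction:
L_src = 10·log₁₀(10^(76.5/10) − 10^(74.9/10)) = 10·log₁₀(13770000) = 71.4 dB SPL.

71.4 dB SPL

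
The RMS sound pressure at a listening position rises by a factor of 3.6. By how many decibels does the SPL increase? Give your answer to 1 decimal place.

11.1 dB

SPL change from a pressure ratio uses the 20·log₁₀ form:
20·log₁₀(3.6) = 11.1 dB.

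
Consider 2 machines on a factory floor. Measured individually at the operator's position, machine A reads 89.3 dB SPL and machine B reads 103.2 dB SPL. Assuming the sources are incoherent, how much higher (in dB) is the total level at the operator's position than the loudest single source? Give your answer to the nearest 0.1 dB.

Add the sources as powers (linear), then convert back to dB:
L_total = 10·log₁₀(10^(89.3/10) + 10^(103.2/10)) = 103.37 dB SPL.
Excess over the loudest (103.2 dB): 103.37 − 103.2 = 0.2 dB.

0.2 dB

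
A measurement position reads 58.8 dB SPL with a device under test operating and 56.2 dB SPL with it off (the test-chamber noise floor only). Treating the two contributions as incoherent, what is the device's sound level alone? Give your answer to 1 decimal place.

Remove the background by subtracting linear intensities:
L_src = 10·log₁₀(10^(58.8/10) − 10^(56.2/10)) = 10·log₁₀(341700) = 55.3 dB SPL.

55.3 dB SPL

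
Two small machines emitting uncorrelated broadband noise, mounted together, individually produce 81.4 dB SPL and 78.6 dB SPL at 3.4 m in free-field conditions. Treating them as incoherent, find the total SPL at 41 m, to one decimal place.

Combined at 3.4 m: 10·log₁₀(10^(81.4/10)+10^(78.6/10)) = 83.23 dB SPL.
Then apply −20·log₁₀(41/3.4) = -21.63 dB → 61.6 dB SPL.

61.6 dB SPL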